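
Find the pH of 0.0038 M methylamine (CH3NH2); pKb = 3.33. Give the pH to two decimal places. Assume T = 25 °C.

pH = 11.05

CH3NH2 + H2O ⇌ CH3NH3+ + OH-
Kb = 10^(−3.33) = 4.68 × 10^-4
From the ICE table, Kb = [OH-]²/(0.0038 − [OH-]) = 4.68 × 10^-4.
Here C₀/Kb ≈ 8.12, so the small-[OH-] approximation fails. Use the quadratic:
[OH-] = [−0.000468 + √(0.000468² + 7.11e-06)]/2 = 1.12 × 10^-3 M
pOH = 2.95, so pH = 14.00 − pOH = 11.05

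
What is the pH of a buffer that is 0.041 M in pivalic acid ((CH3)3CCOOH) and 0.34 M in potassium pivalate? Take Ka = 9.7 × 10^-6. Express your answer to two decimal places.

pH = 5.93

pKa = −log(9.7 × 10^-6) = 5.013
Using pH = pKa + log([base]/[acid]) with [base]/[acid] = 0.34/0.041:
pH = 5.013 + (+0.919) = 5.93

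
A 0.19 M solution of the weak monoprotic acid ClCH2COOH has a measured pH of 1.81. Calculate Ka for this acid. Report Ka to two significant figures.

[H+] = 10^(-1.81) = 1.55 × 10^-2 M
At equilibrium [HA] = 0.19 − 1.55 × 10^-2 = 1.74 × 10^-1 M
Ka = [H+][A-]/[HA] = (1.55 × 10^-2)² / 1.74 × 10^-1 = 1.4 × 10^-3

Ka = 1.4 × 10^-3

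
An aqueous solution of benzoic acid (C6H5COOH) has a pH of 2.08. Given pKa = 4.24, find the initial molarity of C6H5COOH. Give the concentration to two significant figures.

[H+] = 10^(-2.08) = 8.32 × 10^-3 M = x
Ka = 10^(−4.24) = 5.75 × 10^-5
Ka = x²/(C₀ − x) ⇒ C₀ = x + x²/Ka
C₀ = 8.32 × 10^-3 + (8.32 × 10^-3)²/(5.75 × 10^-5) = 1.21 M

C₀ = 1.2 M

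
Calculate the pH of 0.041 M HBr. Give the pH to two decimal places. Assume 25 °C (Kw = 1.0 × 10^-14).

HBr is a strong acid and dissociates completely, so [H+] = 0.041 M.
pH = -log(0.041) = 1.39

pH = 1.39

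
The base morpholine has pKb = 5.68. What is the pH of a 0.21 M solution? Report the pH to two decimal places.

pH = 10.82

C4H8ONH + H2O ⇌ C4H8ONH2+ + OH-
Kb = 10^(−5.68) = 2.09 × 10^-6
Kb = [OH-]²/(0.21 − [OH-]) = 2.09 × 10^-6
Assume [OH-] ≪ 0.21: [OH-] ≈ √(2.09 × 10^-6 × 0.21) = 6.62 × 10^-4 M
pOH = −log(6.62 × 10^-4) = 3.18; pH = 14.00 − 3.18 = 10.82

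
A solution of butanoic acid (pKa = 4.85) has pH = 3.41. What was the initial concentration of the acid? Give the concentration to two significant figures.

C₀ = 1.1 × 10^-2 M

[H+] = 10^(-3.41) = 3.89 × 10^-4 M = x
Ka = 10^(−4.85) = 1.41 × 10^-5
Ka = x²/(C₀ − x) ⇒ C₀ = x + x²/Ka
C₀ = 3.89 × 10^-4 + (3.89 × 10^-4)²/(1.41 × 10^-5) = 1.11 × 10^-2 M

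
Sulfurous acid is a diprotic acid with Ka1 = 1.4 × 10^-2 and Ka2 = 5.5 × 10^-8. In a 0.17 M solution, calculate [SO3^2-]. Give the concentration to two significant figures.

5.5 × 10^-8 M

First ionization gives [H+] ≈ [HSO3-] = 4.23 × 10^-2 M.
Second step: Ka2 = [H+][SO3^2-]/[HSO3-] ≈ [SO3^2-] (since [H+] ≈ [HSO3-]).
So [SO3^2-] ≈ Ka2.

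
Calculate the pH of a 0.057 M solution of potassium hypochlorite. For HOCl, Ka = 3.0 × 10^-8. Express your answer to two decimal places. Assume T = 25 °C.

OCl- is the conjugate base of the weak acid HOCl.
Kb = Kw/Ka = 1.0×10^-14 / 3.0 × 10^-8 = 3.33 × 10^-7
Kb = x²/(0.057 − x) = 3.33 × 10^-7
Neglecting x in the denominator: x = √(3.33 × 10^-7 × 0.057) = 1.38 × 10^-4 M
Check: 0.24% ionized — well under 5%, approximation valid.
pOH = 3.86, so pH = 14.00 − pOH = 10.14

pH = 10.14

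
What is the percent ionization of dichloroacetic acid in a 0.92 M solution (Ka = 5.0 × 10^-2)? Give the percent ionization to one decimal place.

Cl2CHCOOH ⇌ Cl2CHCOO- + H+; let x = [H+] at equilibrium.
Solve x² + 0.05x − 0.046 = 0 → x = 1.91 × 10^-1 M
Fraction ionized = 1.91 × 10^-1 / 0.92 = 0.2076 → 20.8%

20.8%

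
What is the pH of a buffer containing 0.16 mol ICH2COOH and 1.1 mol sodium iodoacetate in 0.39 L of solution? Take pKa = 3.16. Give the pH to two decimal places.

pH = 4.00

Henderson–Hasselbalch: pH = pKa + log([ICH2COO-]/[ICH2COOH]) = 3.16 + log(1.1/0.16)
pH = 3.16 + (+0.837) = 4.00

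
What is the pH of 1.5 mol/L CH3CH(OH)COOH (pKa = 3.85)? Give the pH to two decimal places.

pH = 1.84

CH3CH(OH)COOH ⇌ CH3CH(OH)COO- + H+
Ka = 10^(−3.85) = 1.41 × 10^-4
From the ICE table, Ka = [H+]²/(1.5 − [H+]) = 1.41 × 10^-4.
Since Ka ≪ C₀, [H+] ≈ √(Ka·C₀) = 1.45 × 10^-2 M.
Check: 0.97% ionized — well under 5%, approximation valid.
pH = −log(1.45 × 10^-2) = 1.84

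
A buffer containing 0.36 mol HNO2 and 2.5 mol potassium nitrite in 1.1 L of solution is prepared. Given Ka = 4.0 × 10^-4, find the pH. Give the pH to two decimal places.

pH = 4.24

pKa = −log(4.0 × 10^-4) = 3.398
Henderson–Hasselbalch: pH = pKa + log([NO2-]/[HNO2]) = 3.398 + log(2.5/0.36)
pH = 3.398 + (+0.842) = 4.24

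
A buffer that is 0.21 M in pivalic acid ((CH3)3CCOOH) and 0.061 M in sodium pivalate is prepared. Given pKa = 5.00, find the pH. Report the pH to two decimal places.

pH = 4.46

pH = pKa + log([A⁻]/[HA]) = 5.00 + log(0.061/0.21)
pH = 5.00 + (-0.537) = 4.46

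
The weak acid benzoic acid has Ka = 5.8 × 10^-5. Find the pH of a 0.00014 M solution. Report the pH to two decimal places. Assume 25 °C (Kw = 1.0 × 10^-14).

C6H5COOH ⇌ C6H5COO- + H+
Let x = [H+] at equilibrium. Ka = x²/(0.00014 − x).
Here C₀/Ka ≈ 2.41, so the small-x approximation fails. Use the quadratic:
x = (−Ka + √(Ka² + 4·Ka·C₀))/2 = 6.57 × 10^-5 M
pH = −log(6.57 × 10^-5) = 4.18

pH = 4.18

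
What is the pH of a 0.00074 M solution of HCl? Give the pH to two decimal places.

HCl is a strong acid and dissociates completely, so [H+] = 0.00074 M.
pH = -log(0.00074) = 3.13

pH = 3.13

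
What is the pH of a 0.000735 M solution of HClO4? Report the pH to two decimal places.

pH = 3.13

HClO4 is a strong acid and dissociates completely, so [H+] = 0.000735 M.
pH = -log(0.000735) = 3.13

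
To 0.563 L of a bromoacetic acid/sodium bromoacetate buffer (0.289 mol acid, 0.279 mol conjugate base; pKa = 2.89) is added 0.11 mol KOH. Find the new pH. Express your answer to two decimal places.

pH = 3.23

OH- converts BrCH2COOH to BrCH2COO-: BrCH2COOH → 0.179 mol, BrCH2COO- → 0.389 mol.
pH = pKa + log([A⁻]/[HA]) = 2.89 + log(0.389/0.179) = 2.89 +0.337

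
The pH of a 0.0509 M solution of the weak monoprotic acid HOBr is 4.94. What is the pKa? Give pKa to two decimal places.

[H+] = 10^(-4.94) = 1.15 × 10^-5 M
At equilibrium [HA] = 0.0509 − 1.15 × 10^-5 = 5.09 × 10^-2 M
Ka = [H+][A-]/[HA] = (1.15 × 10^-5)² / 5.09 × 10^-2 = 2.60 × 10^-9
pKa = -log(2.60 × 10^-9) = 8.59

pKa = 8.59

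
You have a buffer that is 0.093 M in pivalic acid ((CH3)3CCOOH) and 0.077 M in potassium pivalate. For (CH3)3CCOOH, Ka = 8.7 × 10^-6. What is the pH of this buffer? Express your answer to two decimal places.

pKa = −log(8.7 × 10^-6) = 5.060
Using pH = pKa + log([base]/[acid]) with [base]/[acid] = 0.077/0.093:
pH = 5.060 + (-0.082) = 4.98

pH = 4.98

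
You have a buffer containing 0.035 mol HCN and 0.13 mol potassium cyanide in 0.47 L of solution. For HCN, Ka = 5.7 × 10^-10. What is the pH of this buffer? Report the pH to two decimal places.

pH = 9.81

pKa = −log(5.7 × 10^-10) = 9.244
Henderson–Hasselbalch: pH = pKa + log([CN-]/[HCN]) = 9.244 + log(0.13/0.035)
pH = 9.244 + (+0.570) = 9.81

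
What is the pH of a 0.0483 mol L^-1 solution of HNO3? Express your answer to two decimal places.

pH = 1.32

HNO3 is a strong acid and dissociates completely, so [H+] = 0.0483 M.
pH = -log(0.0483) = 1.32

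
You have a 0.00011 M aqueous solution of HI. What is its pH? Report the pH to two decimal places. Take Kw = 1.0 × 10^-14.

pH = 3.96

HI is a strong acid and dissociates completely, so [H+] = 0.00011 M.
pH = -log(0.00011) = 3.96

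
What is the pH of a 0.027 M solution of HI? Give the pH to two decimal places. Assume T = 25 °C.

pH = 1.57

HI is a strong acid and dissociates completely, so [H+] = 0.027 M.
pH = -log(0.027) = 1.57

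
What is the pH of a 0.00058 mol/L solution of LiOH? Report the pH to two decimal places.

LiOH is a strong base; [OH-] = 0.00058 M.
pOH = -log(0.00058) = 3.24
pH = 14.00 - 3.24 = 10.76

pH = 10.76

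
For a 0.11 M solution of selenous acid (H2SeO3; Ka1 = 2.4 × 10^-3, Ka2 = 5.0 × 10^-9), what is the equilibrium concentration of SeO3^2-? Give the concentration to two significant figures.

First ionization gives [H+] ≈ [HSeO3-] = 1.51 × 10^-2 M.
Second step: Ka2 = [H+][SeO3^2-]/[HSeO3-] ≈ [SeO3^2-] (since [H+] ≈ [HSeO3-]).
So [SeO3^2-] ≈ Ka2.

5.0 × 10^-9 M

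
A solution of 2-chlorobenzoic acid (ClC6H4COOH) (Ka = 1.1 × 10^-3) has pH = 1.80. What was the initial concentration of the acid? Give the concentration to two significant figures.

[H+] = 10^(-1.80) = 1.58 × 10^-2 M = x
Ka = x²/(C₀ − x) ⇒ C₀ = x + x²/Ka
C₀ = 1.58 × 10^-2 + (1.58 × 10^-2)²/(1.1 × 10^-3) = 2.43 × 10^-1 M

C₀ = 2.4 × 10^-1 M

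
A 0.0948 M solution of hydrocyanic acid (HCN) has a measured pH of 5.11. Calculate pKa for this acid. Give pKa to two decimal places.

[H+] = 10^(-5.11) = 7.76 × 10^-6 M
At equilibrium [HA] = 0.0948 − 7.76 × 10^-6 = 9.48 × 10^-2 M
Ka = [H+][A-]/[HA] = (7.76 × 10^-6)² / 9.48 × 10^-2 = 6.35 × 10^-10
pKa = -log(6.35 × 10^-10) = 9.20

pKa = 9.20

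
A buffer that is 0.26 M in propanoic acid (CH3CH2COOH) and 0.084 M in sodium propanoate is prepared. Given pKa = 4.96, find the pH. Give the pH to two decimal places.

pH = 4.47

Henderson–Hasselbalch: pH = pKa + log([CH3CH2COO-]/[CH3CH2COOH]) = 4.96 + log(0.084/0.26)
pH = 4.96 + (-0.491) = 4.47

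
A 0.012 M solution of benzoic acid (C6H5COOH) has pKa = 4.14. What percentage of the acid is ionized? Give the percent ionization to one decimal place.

C6H5COOH ⇌ C6H5COO- + H+; let x = [H+] at equilibrium.
Ka = 10^(−4.14) = 7.24 × 10^-5
Solve x² + 7.24e-05x − 8.69e-07 = 0 → x = 8.97 × 10^-4 M
% ionization = x/C₀ × 100% = 8.97 × 10^-4/0.012 × 100% = 7.5%

7.5%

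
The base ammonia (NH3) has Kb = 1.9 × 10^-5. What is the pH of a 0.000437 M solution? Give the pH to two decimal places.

pH = 9.91

NH3 + H2O ⇌ NH4+ + OH-
Kb = x²/(0.000437 − x) = 1.9 × 10^-5
x is not negligible relative to C₀; solve x² + 1.9e-05·x − 8.3e-09 = 0.
x = [−1.9e-05 + √(1.9e-05² + 3.32e-08)]/2 = 8.21 × 10^-5 M
pOH = −log(8.21 × 10^-5) = 4.09; pH = 14.00 − 4.09 = 9.91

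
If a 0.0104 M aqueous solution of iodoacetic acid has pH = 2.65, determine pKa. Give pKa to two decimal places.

pKa = 3.21

[H+] = 10^(-2.65) = 2.24 × 10^-3 M
At equilibrium [HA] = 0.0104 − 2.24 × 10^-3 = 8.16 × 10^-3 M
Ka = [H+][A-]/[HA] = (2.24 × 10^-3)² / 8.16 × 10^-3 = 6.15 × 10^-4
pKa = -log(6.15 × 10^-4) = 3.21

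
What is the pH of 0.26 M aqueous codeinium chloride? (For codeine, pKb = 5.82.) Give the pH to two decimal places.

pH = 4.38

C18H22NO3+ is the conjugate acid of the weak base C18H21NO3.
Kb = 10^(−5.82) = 1.51 × 10^-6
Ka = Kw/Kb = 1.0×10^-14 / 1.51 × 10^-6 = 6.62 × 10^-9
From the ICE table, Ka = x²/(0.26 − x) = 6.62 × 10^-9.
Neglecting x in the denominator: x = √(6.62 × 10^-9 × 0.26) = 4.15 × 10^-5 M
pH = −log[H+] = −log(4.15 × 10^-5) = 4.38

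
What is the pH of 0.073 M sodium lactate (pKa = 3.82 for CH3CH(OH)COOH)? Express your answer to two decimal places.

CH3CH(OH)COO- is the conjugate base of the weak acid CH3CH(OH)COOH.
Ka = 10^(−3.82) = 1.51 × 10^-4
Kb = Kw/Ka = 1.0×10^-14 / 1.51 × 10^-4 = 6.62 × 10^-11
Kb = [OH-]²/(0.073 − [OH-]) = 6.62 × 10^-11
Since Kb ≪ C₀, [OH-] ≈ √(Kb·C₀) = 2.20 × 10^-6 M.
pOH = 5.66, so pH = 14.00 − pOH = 8.34

pH = 8.34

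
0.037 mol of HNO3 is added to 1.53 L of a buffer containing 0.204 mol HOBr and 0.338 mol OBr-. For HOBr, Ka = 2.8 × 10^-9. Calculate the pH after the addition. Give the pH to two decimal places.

pH = 8.65

Added H+ converts OBr- to HOBr: HOBr → 0.241 mol, OBr- → 0.301 mol.
pKa = −log(2.8 × 10^-9) = 8.553
pH = pKa + log([A⁻]/[HA]) = 8.553 + log(0.301/0.241) = 8.553 +0.097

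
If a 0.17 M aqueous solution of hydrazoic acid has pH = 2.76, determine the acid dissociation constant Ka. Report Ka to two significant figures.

[H+] = 10^(-2.76) = 1.74 × 10^-3 M
At equilibrium [HA] = 0.17 − 1.74 × 10^-3 = 1.68 × 10^-1 M
Ka = [H+][A-]/[HA] = (1.74 × 10^-3)² / 1.68 × 10^-1 = 1.8 × 10^-5

Ka = 1.8 × 10^-5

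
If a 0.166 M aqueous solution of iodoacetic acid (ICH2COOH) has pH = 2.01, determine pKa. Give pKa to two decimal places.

pKa = 3.21

[H+] = 10^(-2.01) = 9.77 × 10^-3 M
At equilibrium [HA] = 0.166 − 9.77 × 10^-3 = 1.56 × 10^-1 M
Ka = [H+][A-]/[HA] = (9.77 × 10^-3)² / 1.56 × 10^-1 = 6.12 × 10^-4
pKa = -log(6.12 × 10^-4) = 3.21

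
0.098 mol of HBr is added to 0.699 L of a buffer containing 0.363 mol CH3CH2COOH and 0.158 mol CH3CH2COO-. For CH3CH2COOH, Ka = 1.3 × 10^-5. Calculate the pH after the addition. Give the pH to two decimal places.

After neutralization: n(CH3CH2COOH) = 0.461 mol, n(CH3CH2COO-) = 0.06 mol.
pKa = −log(1.3 × 10^-5) = 4.886
pH = pKa + log([A⁻]/[HA]) = 4.886 + log(0.06/0.461) = 4.886 -0.886

pH = 4.00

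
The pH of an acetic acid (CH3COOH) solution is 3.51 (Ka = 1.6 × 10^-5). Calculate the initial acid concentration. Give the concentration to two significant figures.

[H+] = 10^(-3.51) = 3.09 × 10^-4 M = x
Ka = x²/(C₀ − x) ⇒ C₀ = x + x²/Ka
C₀ = 3.09 × 10^-4 + (3.09 × 10^-4)²/(1.6 × 10^-5) = 6.28 × 10^-3 M

C₀ = 6.3 × 10^-3 M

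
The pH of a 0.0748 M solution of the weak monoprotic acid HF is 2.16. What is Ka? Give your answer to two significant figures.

[H+] = 10^(-2.16) = 6.92 × 10^-3 M
At equilibrium [HA] = 0.0748 − 6.92 × 10^-3 = 6.79 × 10^-2 M
Ka = [H+][A-]/[HA] = (6.92 × 10^-3)² / 6.79 × 10^-2 = 7.1 × 10^-4

Ka = 7.1 × 10^-4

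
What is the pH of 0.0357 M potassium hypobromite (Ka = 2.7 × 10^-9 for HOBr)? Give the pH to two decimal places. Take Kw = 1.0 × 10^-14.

OBr- is the conjugate base of the weak acid HOBr.
Kb = Kw/Ka = 1.0×10^-14 / 2.7 × 10^-9 = 3.70 × 10^-6
Kb = x²/(0.0357 − x) = 3.70 × 10^-6
Since Kb ≪ C₀, x ≈ √(Kb·C₀) = 3.63 × 10^-4 M.
pOH = −log(3.63 × 10^-4) = 3.44; pH = 14.00 − 3.44 = 10.56

pH = 10.56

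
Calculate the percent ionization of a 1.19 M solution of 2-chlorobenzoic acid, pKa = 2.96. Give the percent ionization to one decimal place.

3.0%

ClC6H4COOH ⇌ ClC6H4COO- + H+; let x = [H+] at equilibrium.
Ka = 10^(−2.96) = 1.10 × 10^-3
x ≈ √(Ka·C₀) = √(1.10 × 10^-3 × 1.19) = 3.62 × 10^-2 M
Fraction ionized = 3.62 × 10^-2 / 1.19 = 0.0304 → 3.0%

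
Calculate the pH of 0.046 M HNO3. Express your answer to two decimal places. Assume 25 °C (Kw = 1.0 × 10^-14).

pH = 1.34

HNO3 is a strong acid and dissociates completely, so [H+] = 0.046 M.
pH = -log(0.046) = 1.34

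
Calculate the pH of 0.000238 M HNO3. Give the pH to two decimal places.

pH = 3.62

HNO3 is a strong acid and dissociates completely, so [H+] = 0.000238 M.
pH = -log(0.000238) = 3.62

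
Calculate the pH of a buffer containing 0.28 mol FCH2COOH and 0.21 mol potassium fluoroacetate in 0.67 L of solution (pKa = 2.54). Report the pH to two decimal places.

pH = 2.42

Using pH = pKa + log([base]/[acid]) with [base]/[acid] = 0.21/0.28:
pH = 2.54 + (-0.125) = 2.42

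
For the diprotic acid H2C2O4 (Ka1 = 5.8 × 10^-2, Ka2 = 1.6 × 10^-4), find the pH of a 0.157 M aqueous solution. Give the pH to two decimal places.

pH = 1.15

Ka1 ≫ Ka2, so treat the first dissociation as the only significant source of H+.
Ka1 = x²/(0.157 − x) = 5.8 × 10^-2
Solving the quadratic: x = (−Ka1 + √(Ka1² + 4·Ka1·C₀))/2 = 7.07 × 10^-2 M
pH = −log(7.07 × 10^-2) = 1.15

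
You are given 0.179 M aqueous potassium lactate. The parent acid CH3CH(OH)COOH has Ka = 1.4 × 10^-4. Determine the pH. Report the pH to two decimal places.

pH = 8.55

CH3CH(OH)COO- is the conjugate base of the weak acid CH3CH(OH)COOH.
Kb = Kw/Ka = 1.0×10^-14 / 1.4 × 10^-4 = 7.14 × 10^-11
From the ICE table, Kb = [OH-]²/(0.179 − [OH-]) = 7.14 × 10^-11.
Since Kb ≪ C₀, [OH-] ≈ √(Kb·C₀) = 3.57 × 10^-6 M.
pOH = 5.45, so pH = 14.00 − pOH = 8.55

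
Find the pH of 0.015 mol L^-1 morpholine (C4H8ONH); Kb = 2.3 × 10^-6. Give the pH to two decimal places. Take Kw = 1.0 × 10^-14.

pH = 10.27

C4H8ONH + H2O ⇌ C4H8ONH2+ + OH-
From the ICE table, Kb = x²/(0.015 − x) = 2.3 × 10^-6.
Neglecting x in the denominator: x = √(2.3 × 10^-6 × 0.015) = 1.86 × 10^-4 M
pOH = 3.73, so pH = 14.00 − pOH = 10.27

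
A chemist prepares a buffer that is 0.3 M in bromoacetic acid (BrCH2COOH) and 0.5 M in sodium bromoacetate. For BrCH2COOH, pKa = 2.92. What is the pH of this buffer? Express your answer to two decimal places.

pH = pKa + log([A⁻]/[HA]) = 2.92 + log(0.5/0.3)
pH = 2.92 + (+0.222) = 3.14

pH = 3.14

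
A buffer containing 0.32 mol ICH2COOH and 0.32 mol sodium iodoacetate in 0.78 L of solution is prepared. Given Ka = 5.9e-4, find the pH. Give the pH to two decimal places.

pH = 3.23

pKa = −log(5.9 × 10^-4) = 3.229
Using pH = pKa + log([base]/[acid]) with [base]/[acid] = 0.32/0.32:
pH = 3.229 + (+0.000) = 3.23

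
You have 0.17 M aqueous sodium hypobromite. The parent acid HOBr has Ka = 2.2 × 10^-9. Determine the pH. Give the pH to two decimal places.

pH = 10.94

OBr- is the conjugate base of the weak acid HOBr.
Kb = Kw/Ka = 1.0×10^-14 / 2.2 × 10^-9 = 4.55 × 10^-6
Let x = [OH-] at equilibrium. Kb = x²/(0.17 − x).
Assume x ≪ 0.17: x ≈ √(4.55 × 10^-6 × 0.17) = 8.79 × 10^-4 M
(x/C₀ = 0.52% < 5%, so the approximation holds.)
pOH = 3.06, so pH = 14.00 − pOH = 10.94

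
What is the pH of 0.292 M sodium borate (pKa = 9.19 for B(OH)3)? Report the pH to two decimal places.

pH = 11.33

B(OH)4- is the conjugate base of the weak acid B(OH)3.
Ka = 10^(−9.19) = 6.46 × 10^-10
Kb = Kw/Ka = 1.0×10^-14 / 6.46 × 10^-10 = 1.55 × 10^-5
From the ICE table, Kb = x²/(0.292 − x) = 1.55 × 10^-5.
Since Kb ≪ C₀, x ≈ √(Kb·C₀) = 2.13 × 10^-3 M.
(x/C₀ = 0.73% < 5%, so the approximation holds.)
pOH = −log(2.13 × 10^-3) = 2.67; pH = 14.00 − 2.67 = 11.33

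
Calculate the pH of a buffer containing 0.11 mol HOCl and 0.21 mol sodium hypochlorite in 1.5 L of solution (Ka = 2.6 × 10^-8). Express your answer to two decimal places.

pH = 7.87

pKa = −log(2.6 × 10^-8) = 7.585
pH = pKa + log([A⁻]/[HA]) = 7.585 + log(0.21/0.11)
pH = 7.585 + (+0.281) = 7.87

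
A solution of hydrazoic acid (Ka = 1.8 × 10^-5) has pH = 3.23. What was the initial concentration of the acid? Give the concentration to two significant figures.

[H+] = 10^(-3.23) = 5.89 × 10^-4 M = x
Ka = x²/(C₀ − x) ⇒ C₀ = x + x²/Ka
C₀ = 5.89 × 10^-4 + (5.89 × 10^-4)²/(1.8 × 10^-5) = 1.99 × 10^-2 M

C₀ = 2.0 × 10^-2 M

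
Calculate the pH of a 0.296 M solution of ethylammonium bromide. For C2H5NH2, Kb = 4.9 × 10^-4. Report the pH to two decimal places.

pH = 5.61

C2H5NH3+ is the conjugate acid of the weak base C2H5NH2.
Ka = Kw/Kb = 1.0×10^-14 / 4.9 × 10^-4 = 2.04 × 10^-11
Let x = [H+] at equilibrium. Ka = x²/(0.296 − x).
Assume x ≪ 0.296: x ≈ √(2.04 × 10^-11 × 0.296) = 2.46 × 10^-6 M
(x/C₀ = 0.00083% < 5%, so the approximation holds.)
pH = −log(2.46 × 10^-6) = 5.61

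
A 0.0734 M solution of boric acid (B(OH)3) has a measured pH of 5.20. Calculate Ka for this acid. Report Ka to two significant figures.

Ka = 5.4 × 10^-10

[H+] = 10^(-5.20) = 6.31 × 10^-6 M
At equilibrium [HA] = 0.0734 − 6.31 × 10^-6 = 7.34 × 10^-2 M
Ka = [H+][A-]/[HA] = (6.31 × 10^-6)² / 7.34 × 10^-2 = 5.4 × 10^-10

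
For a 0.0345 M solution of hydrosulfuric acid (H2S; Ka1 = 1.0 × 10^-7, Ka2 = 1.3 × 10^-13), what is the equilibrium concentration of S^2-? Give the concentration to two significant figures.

1.3 × 10^-13 M

First ionization gives [H+] ≈ [HS-] = 5.87 × 10^-5 M.
Second step: Ka2 = [H+][S^2-]/[HS-] ≈ [S^2-] (since [H+] ≈ [HS-]).
So [S^2-] ≈ Ka2.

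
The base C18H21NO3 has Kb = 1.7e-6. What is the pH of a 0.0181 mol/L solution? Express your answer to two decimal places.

pH = 10.24

C18H21NO3 + H2O ⇌ C18H22NO3+ + OH-
Kb = [OH-]²/(0.0181 − [OH-]) = 1.7 × 10^-6
Since Kb ≪ C₀, [OH-] ≈ √(Kb·C₀) = 1.75 × 10^-4 M.
([OH-]/C₀ = 0.97% < 5%, so the approximation holds.)
pOH = −log(1.75 × 10^-4) = 3.76; pH = 14.00 − 3.76 = 10.24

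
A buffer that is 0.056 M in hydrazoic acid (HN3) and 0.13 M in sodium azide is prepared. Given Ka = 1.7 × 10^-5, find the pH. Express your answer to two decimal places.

pH = 5.14

pKa = −log(1.7 × 10^-5) = 4.770
Henderson–Hasselbalch: pH = pKa + log([N3-]/[HN3]) = 4.770 + log(0.13/0.056)
pH = 4.770 + (+0.366) = 5.14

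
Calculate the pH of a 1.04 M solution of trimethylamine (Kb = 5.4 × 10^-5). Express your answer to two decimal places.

pH = 11.87

(CH3)3N + H2O ⇌ (CH3)3NH+ + OH-
From the ICE table, Kb = x²/(1.04 − x) = 5.4 × 10^-5.
Since Kb ≪ C₀, x ≈ √(Kb·C₀) = 7.49 × 10^-3 M.
pOH = −log(7.49 × 10^-3) = 2.13; pH = 14.00 − 2.13 = 11.87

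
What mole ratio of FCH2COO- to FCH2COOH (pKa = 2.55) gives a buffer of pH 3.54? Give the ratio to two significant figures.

pH = pKa + log(r) ⇒ log(r) = 3.54 − 2.55 = +0.99
r = [FCH2COO-]/[FCH2COOH] = 10^(+0.99) = 9.77

ratio = 9.8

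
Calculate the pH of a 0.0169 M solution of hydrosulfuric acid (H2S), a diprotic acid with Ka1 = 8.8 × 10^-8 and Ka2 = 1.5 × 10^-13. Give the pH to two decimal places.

Since Ka1 ≫ Ka2, the first ionization dominates [H+].
Ka1 = x²/(0.0169 − x) = 8.8 × 10^-8
x ≈ √(8.8 × 10^-8 × 0.0169) = 3.86 × 10^-5 M
pH = −log(3.86 × 10^-5) = 4.41

pH = 4.41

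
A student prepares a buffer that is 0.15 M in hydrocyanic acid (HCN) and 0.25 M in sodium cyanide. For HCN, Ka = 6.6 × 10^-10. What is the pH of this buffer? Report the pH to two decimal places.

pH = 9.40

pKa = −log(6.6 × 10^-10) = 9.180
Henderson–Hasselbalch: pH = pKa + log([CN-]/[HCN]) = 9.180 + log(0.25/0.15)
pH = 9.180 + (+0.222) = 9.40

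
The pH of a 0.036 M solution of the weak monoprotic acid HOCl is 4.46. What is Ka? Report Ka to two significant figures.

Ka = 3.3 × 10^-8

[H+] = 10^(-4.46) = 3.47 × 10^-5 M
At equilibrium [HA] = 0.036 − 3.47 × 10^-5 = 3.60 × 10^-2 M
Ka = [H+][A-]/[HA] = (3.47 × 10^-5)² / 3.60 × 10^-2 = 3.3 × 10^-8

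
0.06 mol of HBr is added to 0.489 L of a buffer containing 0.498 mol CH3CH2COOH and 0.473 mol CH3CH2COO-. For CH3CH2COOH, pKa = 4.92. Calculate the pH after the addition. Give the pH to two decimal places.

pH = 4.79

Added H+ converts CH3CH2COO- to CH3CH2COOH: CH3CH2COOH → 0.558 mol, CH3CH2COO- → 0.413 mol.
pH = pKa + log(n_CH3CH2COO-/n_CH3CH2COOH) = 4.92 + log(0.413/0.558) = 4.92 + (-0.131)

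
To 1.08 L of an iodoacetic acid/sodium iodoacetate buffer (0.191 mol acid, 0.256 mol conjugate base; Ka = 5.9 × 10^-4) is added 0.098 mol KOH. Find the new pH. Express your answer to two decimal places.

pH = 3.81

After neutralization: n(ICH2COOH) = 0.093 mol, n(ICH2COO-) = 0.354 mol.
pKa = −log(5.9 × 10^-4) = 3.229
Henderson–Hasselbalch with mole ratio 0.354/0.093: pH = 3.229 + (+0.581)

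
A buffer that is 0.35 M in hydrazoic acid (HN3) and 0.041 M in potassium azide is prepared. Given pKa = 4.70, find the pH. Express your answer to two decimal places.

Henderson–Hasselbalch: pH = pKa + log([N3-]/[HN3]) = 4.70 + log(0.041/0.35)
pH = 4.70 + (-0.931) = 3.77

pH = 3.77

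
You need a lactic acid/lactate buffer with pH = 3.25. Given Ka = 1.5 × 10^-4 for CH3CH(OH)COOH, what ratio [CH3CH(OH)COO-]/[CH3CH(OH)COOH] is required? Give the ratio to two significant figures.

ratio = 0.27

pKa = -log(1.5 × 10^-4) = 3.824
pH = pKa + log(r) ⇒ log(r) = 3.25 − 3.824 = -0.574
r = [CH3CH(OH)COO-]/[CH3CH(OH)COOH] = 10^(-0.574) = 0.267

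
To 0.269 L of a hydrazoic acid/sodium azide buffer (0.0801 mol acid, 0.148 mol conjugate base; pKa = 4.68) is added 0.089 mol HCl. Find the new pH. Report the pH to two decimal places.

pH = 4.22

After neutralization: n(HN3) = 0.169 mol, n(N3-) = 0.059 mol.
pH = pKa + log(n_N3-/n_HN3) = 4.68 + log(0.059/0.169) = 4.68 + (-0.457)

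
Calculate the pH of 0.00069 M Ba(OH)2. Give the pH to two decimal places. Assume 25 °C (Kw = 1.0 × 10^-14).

Ba(OH)2 is a strong base (each formula unit releases 2 OH-); [OH-] = 0.00138 M.
pOH = -log(0.00138) = 2.86
pH = 14.00 - 2.86 = 11.14

pH = 11.14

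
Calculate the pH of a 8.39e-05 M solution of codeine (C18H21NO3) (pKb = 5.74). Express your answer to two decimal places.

pH = 9.06

C18H21NO3 + H2O ⇌ C18H22NO3+ + OH-
Kb = 10^(−5.74) = 1.82 × 10^-6
From the ICE table, Kb = [OH-]²/(8.39e-05 − [OH-]) = 1.82 × 10^-6.
[OH-] is not negligible relative to C₀; solve [OH-]² + 1.82e-06·[OH-] − 1.53e-10 = 0.
[OH-] = [−1.82e-06 + √(1.82e-06² + 6.11e-10)]/2 = 1.15 × 10^-5 M
pOH = −log(1.15 × 10^-5) = 4.94; pH = 14.00 − 4.94 = 9.06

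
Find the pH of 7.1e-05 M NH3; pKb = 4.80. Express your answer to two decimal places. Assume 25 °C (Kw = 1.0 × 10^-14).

pH = 9.42

NH3 + H2O ⇌ NH4+ + OH-
Kb = 10^(−4.80) = 1.58 × 10^-5
From the ICE table, Kb = [OH-]²/(7.1e-05 − [OH-]) = 1.58 × 10^-5.
Here C₀/Kb ≈ 4.49, so the small-[OH-] approximation fails. Use the quadratic:
[OH-] = (−Kb + √(Kb² + 4·Kb·C₀))/2 = 2.65 × 10^-5 M
pOH = 4.58, so pH = 14.00 − pOH = 9.42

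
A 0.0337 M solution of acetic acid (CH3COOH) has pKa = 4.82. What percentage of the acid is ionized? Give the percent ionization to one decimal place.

2.1%

CH3COOH ⇌ CH3COO- + H+; let x = [H+] at equilibrium.
Ka = 10^(−4.82) = 1.51 × 10^-5
x ≈ √(Ka·C₀) = √(1.51 × 10^-5 × 0.0337) = 7.13 × 10^-4 M
% ionization = x/C₀ × 100% = 7.13 × 10^-4/0.0337 × 100% = 2.1%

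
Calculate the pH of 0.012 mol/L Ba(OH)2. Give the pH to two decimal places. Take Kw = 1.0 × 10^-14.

Ba(OH)2 is a strong base (each formula unit releases 2 OH-); [OH-] = 0.024 M.
pOH = -log(0.024) = 1.62
pH = 14.00 - 1.62 = 12.38

pH = 12.38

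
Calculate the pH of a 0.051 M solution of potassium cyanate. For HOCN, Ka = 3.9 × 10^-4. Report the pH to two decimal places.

pH = 8.06

OCN- is the conjugate base of the weak acid HOCN.
Kb = Kw/Ka = 1.0×10^-14 / 3.9 × 10^-4 = 2.56 × 10^-11
From the ICE table, Kb = [OH-]²/(0.051 − [OH-]) = 2.56 × 10^-11.
Assume [OH-] ≪ 0.051: [OH-] ≈ √(2.56 × 10^-11 × 0.051) = 1.14 × 10^-6 M
pOH = 5.94, so pH = 14.00 − pOH = 8.06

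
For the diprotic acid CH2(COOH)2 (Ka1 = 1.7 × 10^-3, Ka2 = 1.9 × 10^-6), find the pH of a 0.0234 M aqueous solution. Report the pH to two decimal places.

Ka1 ≫ Ka2, so treat the first dissociation as the only significant source of H+.
Ka1 = x²/(0.0234 − x) = 1.7 × 10^-3
Solving the quadratic: x = (−Ka1 + √(Ka1² + 4·Ka1·C₀))/2 = 5.51 × 10^-3 M
pH = −log(5.51 × 10^-3) = 2.26

pH = 2.26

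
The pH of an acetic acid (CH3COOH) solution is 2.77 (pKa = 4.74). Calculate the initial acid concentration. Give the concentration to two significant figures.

C₀ = 1.6 × 10^-1 M

[H+] = 10^(-2.77) = 1.70 × 10^-3 M = x
Ka = 10^(−4.74) = 1.82 × 10^-5
Ka = x²/(C₀ − x) ⇒ C₀ = x + x²/Ka
C₀ = 1.70 × 10^-3 + (1.70 × 10^-3)²/(1.82 × 10^-5) = 1.60 × 10^-1 M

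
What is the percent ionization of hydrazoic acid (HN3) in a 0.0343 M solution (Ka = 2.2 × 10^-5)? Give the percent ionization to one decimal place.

HN3 ⇌ N3- + H+; let x = [H+] at equilibrium.
x ≈ √(Ka·C₀) = √(2.2 × 10^-5 × 0.0343) = 8.69 × 10^-4 M
% ionization = x/C₀ × 100% = 8.69 × 10^-4/0.0343 × 100% = 2.5%

2.5%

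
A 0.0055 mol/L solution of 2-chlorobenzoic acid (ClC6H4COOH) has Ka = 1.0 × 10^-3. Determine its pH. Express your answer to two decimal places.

pH = 2.72

ClC6H4COOH ⇌ ClC6H4COO- + H+
Ka = x²/(0.0055 − x) = 1.0 × 10^-3
Here C₀/Ka ≈ 5.5, so the small-x approximation fails. Use the quadratic:
x = [−0.001 + √(0.001² + 2.2e-05)]/2 = 1.90 × 10^-3 M
pH = −log(1.90 × 10^-3) = 2.72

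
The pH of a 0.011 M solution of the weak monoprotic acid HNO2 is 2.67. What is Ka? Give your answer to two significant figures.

Ka = 5.2 × 10^-4

[H+] = 10^(-2.67) = 2.14 × 10^-3 M
At equilibrium [HA] = 0.011 − 2.14 × 10^-3 = 8.86 × 10^-3 M
Ka = [H+][A-]/[HA] = (2.14 × 10^-3)² / 8.86 × 10^-3 = 5.2 × 10^-4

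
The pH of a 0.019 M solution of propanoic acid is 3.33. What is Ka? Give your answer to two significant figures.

Ka = 1.2 × 10^-5

[H+] = 10^(-3.33) = 4.68 × 10^-4 M
At equilibrium [HA] = 0.019 − 4.68 × 10^-4 = 1.85 × 10^-2 M
Ka = [H+][A-]/[HA] = (4.68 × 10^-4)² / 1.85 × 10^-2 = 1.2 × 10^-5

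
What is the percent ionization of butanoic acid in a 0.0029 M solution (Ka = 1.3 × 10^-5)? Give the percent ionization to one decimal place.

CH3(CH2)2COOH ⇌ CH3(CH2)2COO- + H+; let x = [H+] at equilibrium.
Solve x² + 1.3e-05x − 3.77e-08 = 0 → x = 1.88 × 10^-4 M
Fraction ionized = 1.88 × 10^-4 / 0.0029 = 0.0648 → 6.5%

6.5%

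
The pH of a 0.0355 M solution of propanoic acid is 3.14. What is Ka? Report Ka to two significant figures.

[H+] = 10^(-3.14) = 7.24 × 10^-4 M
At equilibrium [HA] = 0.0355 − 7.24 × 10^-4 = 3.48 × 10^-2 M
Ka = [H+][A-]/[HA] = (7.24 × 10^-4)² / 3.48 × 10^-2 = 1.5 × 10^-5

Ka = 1.5 × 10^-5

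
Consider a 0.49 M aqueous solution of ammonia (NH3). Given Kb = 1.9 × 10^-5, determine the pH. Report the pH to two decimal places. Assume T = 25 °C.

pH = 11.48

NH3 + H2O ⇌ NH4+ + OH-
From the ICE table, Kb = [OH-]²/(0.49 − [OH-]) = 1.9 × 10^-5.
Neglecting [OH-] in the denominator: [OH-] = √(1.9 × 10^-5 × 0.49) = 3.05 × 10^-3 M
pOH = 2.52, so pH = 14.00 − pOH = 11.48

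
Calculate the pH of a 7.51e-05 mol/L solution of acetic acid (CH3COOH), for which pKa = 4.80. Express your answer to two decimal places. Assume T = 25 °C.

CH3COOH ⇌ CH3COO- + H+
Ka = 10^(−4.80) = 1.58 × 10^-5
From the ICE table, Ka = [H+]²/(7.51e-05 − [H+]) = 1.58 × 10^-5.
Here C₀/Ka ≈ 4.75, so the small-[H+] approximation fails. Use the quadratic:
[H+] = [−1.58e-05 + √(1.58e-05² + 4.75e-09)]/2 = 2.74 × 10^-5 M
pH = −log(2.74 × 10^-5) = 4.56

pH = 4.56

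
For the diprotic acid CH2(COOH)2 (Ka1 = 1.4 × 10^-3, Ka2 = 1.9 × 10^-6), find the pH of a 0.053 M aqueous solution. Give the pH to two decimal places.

Ka1 ≫ Ka2, so treat the first dissociation as the only significant source of H+.
Ka1 = x²/(0.053 − x) = 1.4 × 10^-3
Solving the quadratic: x = (−Ka1 + √(Ka1² + 4·Ka1·C₀))/2 = 7.94 × 10^-3 M
pH = −log(7.94 × 10^-3) = 2.10

pH = 2.10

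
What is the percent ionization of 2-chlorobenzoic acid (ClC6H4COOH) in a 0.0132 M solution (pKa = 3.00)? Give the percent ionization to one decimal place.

ClC6H4COOH ⇌ ClC6H4COO- + H+; let x = [H+] at equilibrium.
Ka = 10^(−3.00) = 1.00 × 10^-3
Ka = x²/(C₀ − x); solving the quadratic gives x = 3.17 × 10^-3 M.
% ionization = x/C₀ × 100% = 3.17 × 10^-3/0.0132 × 100% = 24.0%

24.0%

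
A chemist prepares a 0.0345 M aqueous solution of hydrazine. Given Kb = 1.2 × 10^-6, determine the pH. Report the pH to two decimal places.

pH = 10.31

N2H4 + H2O ⇌ N2H5+ + OH-
Kb = x²/(0.0345 − x) = 1.2 × 10^-6
Neglecting x in the denominator: x = √(1.2 × 10^-6 × 0.0345) = 2.03 × 10^-4 M
pOH = 3.69, so pH = 14.00 − pOH = 10.31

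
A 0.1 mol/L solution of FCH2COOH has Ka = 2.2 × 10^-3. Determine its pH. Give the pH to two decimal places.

FCH2COOH ⇌ FCH2COO- + H+
From the ICE table, Ka = [H+]²/(0.1 − [H+]) = 2.2 × 10^-3.
The 5% rule fails; solving [H+]² + Ka·[H+] − Ka·C₀ = 0 exactly:
[H+] = [−0.0022 + √(0.0022² + 0.00088)]/2 = 1.38 × 10^-2 M
pH = −log[H+] = −log(1.38 × 10^-2) = 1.86

pH = 1.86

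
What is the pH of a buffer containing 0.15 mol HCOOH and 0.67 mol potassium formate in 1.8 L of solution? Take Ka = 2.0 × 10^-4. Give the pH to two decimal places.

pH = 4.35

pKa = −log(2.0 × 10^-4) = 3.699
Using pH = pKa + log([base]/[acid]) with [base]/[acid] = 0.67/0.15:
pH = 3.699 + (+0.650) = 4.35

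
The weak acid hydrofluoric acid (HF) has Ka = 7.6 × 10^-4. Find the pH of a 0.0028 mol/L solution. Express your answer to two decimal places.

pH = 2.95

HF ⇌ F- + H+
From the ICE table, Ka = [H+]²/(0.0028 − [H+]) = 7.6 × 10^-4.
[H+] is not negligible relative to C₀; solve [H+]² + 0.00076·[H+] − 2.13e-06 = 0.
[H+] = [−0.00076 + √(0.00076² + 8.51e-06)]/2 = 1.13 × 10^-3 M
pH = −log[H+] = −log(1.13 × 10^-3) = 2.95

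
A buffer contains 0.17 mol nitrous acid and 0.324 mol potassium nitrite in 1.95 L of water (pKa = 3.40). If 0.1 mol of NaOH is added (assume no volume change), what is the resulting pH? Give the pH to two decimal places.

pH = 4.18

OH- converts HNO2 to NO2-: HNO2 → 0.07 mol, NO2- → 0.424 mol.
pH = pKa + log([A⁻]/[HA]) = 3.40 + log(0.424/0.07) = 3.40 +0.782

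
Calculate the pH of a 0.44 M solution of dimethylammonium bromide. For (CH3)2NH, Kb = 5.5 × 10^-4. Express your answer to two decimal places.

(CH3)2NH2+ is the conjugate acid of the weak base (CH3)2NH.
Ka = Kw/Kb = 1.0×10^-14 / 5.5 × 10^-4 = 1.82 × 10^-11
From the ICE table, Ka = x²/(0.44 − x) = 1.82 × 10^-11.
Since Ka ≪ C₀, x ≈ √(Ka·C₀) = 2.83 × 10^-6 M.
Check: 0.00064% ionized — well under 5%, approximation valid.
pH = −log(2.83 × 10^-6) = 5.55

pH = 5.55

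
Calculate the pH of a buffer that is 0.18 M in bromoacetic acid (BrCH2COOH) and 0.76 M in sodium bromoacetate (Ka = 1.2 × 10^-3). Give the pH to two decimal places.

pH = 3.55

pKa = −log(1.2 × 10^-3) = 2.921
pH = pKa + log([A⁻]/[HA]) = 2.921 + log(0.76/0.18)
pH = 2.921 + (+0.626) = 3.55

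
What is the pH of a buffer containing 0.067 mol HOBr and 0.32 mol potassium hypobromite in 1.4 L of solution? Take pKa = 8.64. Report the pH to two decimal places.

Henderson–Hasselbalch: pH = pKa + log([OBr-]/[HOBr]) = 8.64 + log(0.32/0.067)
pH = 8.64 + (+0.679) = 9.32

pH = 9.32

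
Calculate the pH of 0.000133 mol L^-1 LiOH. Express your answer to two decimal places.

LiOH is a strong base; [OH-] = 0.000133 M.
pOH = -log(0.000133) = 3.88
pH = 14.00 - 3.88 = 10.12

pH = 10.12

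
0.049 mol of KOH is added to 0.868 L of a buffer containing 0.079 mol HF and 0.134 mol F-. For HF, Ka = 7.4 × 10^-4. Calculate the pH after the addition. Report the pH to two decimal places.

pH = 3.92

OH- converts HF to F-: HF → 0.03 mol, F- → 0.183 mol.
pKa = −log(7.4 × 10^-4) = 3.131
pH = pKa + log(n_F-/n_HF) = 3.131 + log(0.183/0.03) = 3.131 + (+0.785)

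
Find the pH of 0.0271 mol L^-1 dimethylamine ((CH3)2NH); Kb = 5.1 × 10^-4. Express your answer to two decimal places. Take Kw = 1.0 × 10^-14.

pH = 11.54

(CH3)2NH + H2O ⇌ (CH3)2NH2+ + OH-
From the ICE table, Kb = [OH-]²/(0.0271 − [OH-]) = 5.1 × 10^-4.
Here C₀/Kb ≈ 53.1, so the small-[OH-] approximation fails. Use the quadratic:
[OH-] = (−Kb + √(Kb² + 4·Kb·C₀))/2 = 3.47 × 10^-3 M
pOH = 2.46, so pH = 14.00 − pOH = 11.54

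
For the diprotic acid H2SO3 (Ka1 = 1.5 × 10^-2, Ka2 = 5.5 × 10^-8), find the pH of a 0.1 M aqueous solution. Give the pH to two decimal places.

Ka1 ≫ Ka2, so treat the first dissociation as the only significant source of H+.
Ka1 = x²/(0.1 − x) = 1.5 × 10^-2
Solving the quadratic: x = (−Ka1 + √(Ka1² + 4·Ka1·C₀))/2 = 3.19 × 10^-2 M
pH = −log(3.19 × 10^-2) = 1.50

pH = 1.50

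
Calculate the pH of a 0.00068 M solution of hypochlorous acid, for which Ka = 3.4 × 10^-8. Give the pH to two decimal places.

pH = 5.32

HOCl ⇌ OCl- + H+
From the ICE table, Ka = [H+]²/(0.00068 − [H+]) = 3.4 × 10^-8.
Neglecting [H+] in the denominator: [H+] = √(3.4 × 10^-8 × 0.00068) = 4.81 × 10^-6 M
pH = −log[H+] = −log(4.81 × 10^-6) = 5.32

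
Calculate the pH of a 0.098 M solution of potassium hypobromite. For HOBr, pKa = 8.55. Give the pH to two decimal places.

OBr- is the conjugate base of the weak acid HOBr.
Ka = 10^(−8.55) = 2.82 × 10^-9
Kb = Kw/Ka = 1.0×10^-14 / 2.82 × 10^-9 = 3.55 × 10^-6
From the ICE table, Kb = x²/(0.098 − x) = 3.55 × 10^-6.
Since Kb ≪ C₀, x ≈ √(Kb·C₀) = 5.90 × 10^-4 M.
Check: 0.6% ionized — well under 5%, approximation valid.
pOH = 3.23, so pH = 14.00 − pOH = 10.77

pH = 10.77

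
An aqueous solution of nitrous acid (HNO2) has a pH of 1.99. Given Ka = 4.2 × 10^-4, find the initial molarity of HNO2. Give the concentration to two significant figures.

[H+] = 10^(-1.99) = 1.02 × 10^-2 M = x
Ka = x²/(C₀ − x) ⇒ C₀ = x + x²/Ka
C₀ = 1.02 × 10^-2 + (1.02 × 10^-2)²/(4.2 × 10^-4) = 2.58 × 10^-1 M

C₀ = 2.6 × 10^-1 M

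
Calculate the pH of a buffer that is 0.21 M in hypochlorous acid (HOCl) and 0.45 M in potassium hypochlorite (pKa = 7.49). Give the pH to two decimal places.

Using pH = pKa + log([base]/[acid]) with [base]/[acid] = 0.45/0.21:
pH = 7.49 + (+0.331) = 7.82

pH = 7.82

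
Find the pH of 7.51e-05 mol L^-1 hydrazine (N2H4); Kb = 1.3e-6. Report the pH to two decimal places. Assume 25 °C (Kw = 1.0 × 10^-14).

pH = 8.97

N2H4 + H2O ⇌ N2H5+ + OH-
From the ICE table, Kb = x²/(7.51e-05 − x) = 1.3 × 10^-6.
Here C₀/Kb ≈ 57.8, so the small-x approximation fails. Use the quadratic:
x = (−Kb + √(Kb² + 4·Kb·C₀))/2 = 9.25 × 10^-6 M
pOH = 5.03, so pH = 14.00 − pOH = 8.97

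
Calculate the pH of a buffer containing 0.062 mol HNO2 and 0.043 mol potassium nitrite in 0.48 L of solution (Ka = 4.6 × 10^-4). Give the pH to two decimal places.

pH = 3.18

pKa = −log(4.6 × 10^-4) = 3.337
Henderson–Hasselbalch: pH = pKa + log([NO2-]/[HNO2]) = 3.337 + log(0.043/0.062)
pH = 3.337 + (-0.159) = 3.18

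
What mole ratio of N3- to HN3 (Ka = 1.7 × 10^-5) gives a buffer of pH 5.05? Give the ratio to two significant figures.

ratio = 1.9

pKa = -log(1.7 × 10^-5) = 4.770
pH = pKa + log(r) ⇒ log(r) = 5.05 − 4.770 = +0.280
r = [N3-]/[HN3] = 10^(+0.280) = 1.91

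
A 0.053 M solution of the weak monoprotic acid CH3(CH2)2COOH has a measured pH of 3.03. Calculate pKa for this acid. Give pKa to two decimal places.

pKa = 4.78

[H+] = 10^(-3.03) = 9.33 × 10^-4 M
At equilibrium [HA] = 0.053 − 9.33 × 10^-4 = 5.21 × 10^-2 M
Ka = [H+][A-]/[HA] = (9.33 × 10^-4)² / 5.21 × 10^-2 = 1.67 × 10^-5
pKa = -log(1.67 × 10^-5) = 4.78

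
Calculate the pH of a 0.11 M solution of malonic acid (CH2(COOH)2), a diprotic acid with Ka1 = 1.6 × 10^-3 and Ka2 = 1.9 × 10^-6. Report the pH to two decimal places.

pH = 1.90

Since Ka1 ≫ Ka2, the first ionization dominates [H+].
Ka1 = x²/(0.11 − x) = 1.6 × 10^-3
Solving the quadratic: x = (−Ka1 + √(Ka1² + 4·Ka1·C₀))/2 = 1.25 × 10^-2 M
pH = −log(1.25 × 10^-2) = 1.90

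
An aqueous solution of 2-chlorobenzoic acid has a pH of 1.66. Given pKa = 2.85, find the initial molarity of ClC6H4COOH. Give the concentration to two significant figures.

[H+] = 10^(-1.66) = 2.19 × 10^-2 M = x
Ka = 10^(−2.85) = 1.41 × 10^-3
Ka = x²/(C₀ − x) ⇒ C₀ = x + x²/Ka
C₀ = 2.19 × 10^-2 + (2.19 × 10^-2)²/(1.41 × 10^-3) = 3.62 × 10^-1 M

C₀ = 3.6 × 10^-1 M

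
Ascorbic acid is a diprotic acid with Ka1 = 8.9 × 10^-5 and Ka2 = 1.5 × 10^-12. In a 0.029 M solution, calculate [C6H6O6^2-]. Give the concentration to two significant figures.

First ionization gives [H+] ≈ [HC6H6O6-] = 1.56 × 10^-3 M.
Second step: Ka2 = [H+][C6H6O6^2-]/[HC6H6O6-] ≈ [C6H6O6^2-] (since [H+] ≈ [HC6H6O6-]).
So [C6H6O6^2-] ≈ Ka2.

1.5 × 10^-12 M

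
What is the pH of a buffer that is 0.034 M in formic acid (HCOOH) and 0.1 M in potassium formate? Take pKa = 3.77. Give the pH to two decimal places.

pH = 4.24

pH = pKa + log([A⁻]/[HA]) = 3.77 + log(0.1/0.034)
pH = 3.77 + (+0.469) = 4.24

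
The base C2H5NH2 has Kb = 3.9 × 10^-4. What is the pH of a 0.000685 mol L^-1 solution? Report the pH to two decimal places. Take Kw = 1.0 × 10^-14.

C2H5NH2 + H2O ⇌ C2H5NH3+ + OH-
Kb = x²/(0.000685 − x) = 3.9 × 10^-4
Here C₀/Kb ≈ 1.76, so the small-x approximation fails. Use the quadratic:
x = [−0.00039 + √(0.00039² + 1.07e-06)]/2 = 3.57 × 10^-4 M
pOH = 3.45, so pH = 14.00 − pOH = 10.55

pH = 10.55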